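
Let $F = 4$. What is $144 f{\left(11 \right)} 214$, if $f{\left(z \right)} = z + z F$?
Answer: $1694880$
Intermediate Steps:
$f{\left(z \right)} = 5 z$ ($f{\left(z \right)} = z + z 4 = z + 4 z = 5 z$)
$144 f{\left(11 \right)} 214 = 144 \cdot 5 \cdot 11 \cdot 214 = 144 \cdot 55 \cdot 214 = 7920 \cdot 214 = 1694880$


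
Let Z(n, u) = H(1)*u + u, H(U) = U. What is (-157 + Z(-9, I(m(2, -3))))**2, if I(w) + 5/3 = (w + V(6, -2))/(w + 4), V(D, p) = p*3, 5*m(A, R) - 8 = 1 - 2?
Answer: 19140625/729 ≈ 26256.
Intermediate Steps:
m(A, R) = 7/5 (m(A, R) = 8/5 + (1 - 2)/5 = 8/5 + (1/5)*(-1) = 8/5 - 1/5 = 7/5)
V(D, p) = 3*p
I(w) = -5/3 + (-6 + w)/(4 + w) (I(w) = -5/3 + (w + 3*(-2))/(w + 4) = -5/3 + (w - 6)/(4 + w) = -5/3 + (-6 + w)/(4 + w))
Z(n, u) = 2*u (Z(n, u) = 1*u + u = u + u = 2*u)
(-157 + Z(-9, I(m(2, -3))))**2 = (-157 + 2*(2*(-19 - 1*7/5)/(3*(4 + 7/5))))**2 = (-157 + 2*(2*(-19 - 7/5)/(3*(27/5))))**2 = (-157 + 2*((2/3)*(5/27)*(-102/5)))**2 = (-157 + 2*(-68/27))**2 = (-157 - 136/27)**2 = (-4375/27)**2 = 19140625/729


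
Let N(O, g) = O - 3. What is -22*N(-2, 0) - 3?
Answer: 107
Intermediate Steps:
N(O, g) = -3 + O
-22*N(-2, 0) - 3 = -22*(-3 - 2) - 3 = -22*(-5) - 3 = 110 - 3 = 107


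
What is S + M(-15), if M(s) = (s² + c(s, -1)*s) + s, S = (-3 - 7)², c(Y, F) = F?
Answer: 325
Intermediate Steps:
S = 100 (S = (-10)² = 100)
M(s) = s² (M(s) = (s² - s) + s = s²)
S + M(-15) = 100 + (-15)² = 100 + 225 = 325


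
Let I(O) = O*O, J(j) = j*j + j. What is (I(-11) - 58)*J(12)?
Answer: 9828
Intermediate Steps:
J(j) = j + j² (J(j) = j² + j = j + j²)
I(O) = O²
(I(-11) - 58)*J(12) = ((-11)² - 58)*(12*(1 + 12)) = (121 - 58)*(12*13) = 63*156 = 9828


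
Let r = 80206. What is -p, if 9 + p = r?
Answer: -80197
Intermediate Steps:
p = 80197 (p = -9 + 80206 = 80197)
-p = -1*80197 = -80197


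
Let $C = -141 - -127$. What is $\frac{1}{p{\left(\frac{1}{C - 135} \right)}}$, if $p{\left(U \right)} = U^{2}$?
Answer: $22201$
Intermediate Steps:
$C = -14$ ($C = -141 + 127 = -14$)
$\frac{1}{p{\left(\frac{1}{C - 135} \right)}} = \frac{1}{\left(\frac{1}{-14 - 135}\right)^{2}} = \frac{1}{\left(\frac{1}{-149}\right)^{2}} = \frac{1}{\left(- \frac{1}{149}\right)^{2}} = \frac{1}{\frac{1}{22201}} = 22201$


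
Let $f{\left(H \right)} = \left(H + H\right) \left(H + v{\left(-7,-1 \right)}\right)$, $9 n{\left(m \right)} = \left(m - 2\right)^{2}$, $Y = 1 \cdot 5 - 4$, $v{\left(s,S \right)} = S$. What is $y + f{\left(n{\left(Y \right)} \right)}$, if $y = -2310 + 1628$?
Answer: $- \frac{55258}{81} \approx -682.2$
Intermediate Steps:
$Y = 1$ ($Y = 5 - 4 = 1$)
$n{\left(m \right)} = \frac{\left(-2 + m\right)^{2}}{9}$ ($n{\left(m \right)} = \frac{\left(m - 2\right)^{2}}{9} = \frac{\left(-2 + m\right)^{2}}{9}$)
$f{\left(H \right)} = 2 H \left(-1 + H\right)$ ($f{\left(H \right)} = \left(H + H\right) \left(H - 1\right) = 2 H \left(-1 + H\right)$)
$y = -682$
$y + f{\left(n{\left(Y \right)} \right)} = -682 + 2 \frac{\left(-2 + 1\right)^{2}}{9} \left(-1 + \frac{\left(-2 + 1\right)^{2}}{9}\right) = -682 + 2 \frac{\left(-1\right)^{2}}{9} \left(-1 + \frac{\left(-1\right)^{2}}{9}\right) = -682 + 2 \cdot \frac{1}{9} \cdot 1 \left(-1 + \frac{1}{9} \cdot 1\right) = -682 + 2 \cdot \frac{1}{9} \left(-1 + \frac{1}{9}\right) = -682 + 2 \cdot \frac{1}{9} \left(- \frac{8}{9}\right) = -682 - \frac{16}{81} = - \frac{55258}{81}$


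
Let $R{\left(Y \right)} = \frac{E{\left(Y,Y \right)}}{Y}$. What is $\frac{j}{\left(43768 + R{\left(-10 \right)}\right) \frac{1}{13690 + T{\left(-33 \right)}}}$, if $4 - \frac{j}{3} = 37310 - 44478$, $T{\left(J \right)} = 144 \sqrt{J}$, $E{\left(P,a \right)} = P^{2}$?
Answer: $\frac{4462940}{663} + \frac{15648 i \sqrt{33}}{221} \approx 6731.4 + 406.75 i$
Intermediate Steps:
$R{\left(Y \right)} = Y$ ($R{\left(Y \right)} = \frac{Y^{2}}{Y} = Y$)
$j = 21516$ ($j = 12 - 3 \left(37310 - 44478\right) = 12 - -21504 = 12 + 21504 = 21516$)
$\frac{j}{\left(43768 + R{\left(-10 \right)}\right) \frac{1}{13690 + T{\left(-33 \right)}}} = \frac{21516}{\left(43768 - 10\right) \frac{1}{13690 + 144 \sqrt{-33}}} = \frac{21516}{43758 \frac{1}{13690 + 144 i \sqrt{33}}} = 21516 \left(\frac{6845}{21879} + \frac{8 i \sqrt{33}}{2431}\right) = \frac{4462940}{663} + \frac{15648 i \sqrt{33}}{221}$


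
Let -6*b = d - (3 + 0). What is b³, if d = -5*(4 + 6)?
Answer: 148877/216 ≈ 689.25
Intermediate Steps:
d = -50 (d = -5*10 = -50)
b = 53/6 (b = -(-50 - (3 + 0))/6 = -(-50 - 1*3)/6 = -(-50 - 3)/6 = -⅙*(-53) = 53/6 ≈ 8.8333)
b³ = (53/6)³ = 148877/216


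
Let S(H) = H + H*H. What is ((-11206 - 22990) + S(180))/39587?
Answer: -1616/39587 ≈ -0.040821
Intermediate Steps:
S(H) = H + H**2
((-11206 - 22990) + S(180))/39587 = ((-11206 - 22990) + 180*(1 + 180))/39587 = (-34196 + 180*181)*(1/39587) = (-34196 + 32580)*(1/39587) = -1616*1/39587 = -1616/39587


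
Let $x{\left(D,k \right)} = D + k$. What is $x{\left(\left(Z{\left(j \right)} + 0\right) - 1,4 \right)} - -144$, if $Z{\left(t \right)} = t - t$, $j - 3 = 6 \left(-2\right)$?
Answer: $147$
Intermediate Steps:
$j = -9$ ($j = 3 + 6 \left(-2\right) = 3 - 12 = -9$)
$Z{\left(t \right)} = 0$
$x{\left(\left(Z{\left(j \right)} + 0\right) - 1,4 \right)} - -144 = \left(\left(\left(0 + 0\right) - 1\right) + 4\right) - -144 = \left(\left(0 - 1\right) + 4\right) + 144 = \left(-1 + 4\right) + 144 = 3 + 144 = 147$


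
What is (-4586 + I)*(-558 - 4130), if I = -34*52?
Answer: 29787552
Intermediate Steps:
I = -1768
(-4586 + I)*(-558 - 4130) = (-4586 - 1768)*(-558 - 4130) = -6354*(-4688) = 29787552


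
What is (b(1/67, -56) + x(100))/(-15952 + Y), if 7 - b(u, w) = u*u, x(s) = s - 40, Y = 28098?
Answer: 150381/27261697 ≈ 0.0055162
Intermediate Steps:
x(s) = -40 + s
b(u, w) = 7 - u² (b(u, w) = 7 - u*u = 7 - u²)
(b(1/67, -56) + x(100))/(-15952 + Y) = ((7 - (1/67)²) + (-40 + 100))/(-15952 + 28098) = ((7 - (1/67)²) + 60)/12146 = ((7 - 1*1/4489) + 60)*(1/12146) = ((7 - 1/4489) + 60)*(1/12146) = (31422/4489 + 60)*(1/12146) = (300762/4489)*(1/12146) = 150381/27261697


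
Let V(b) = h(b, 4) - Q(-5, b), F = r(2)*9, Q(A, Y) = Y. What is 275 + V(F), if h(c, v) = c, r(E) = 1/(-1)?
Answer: 275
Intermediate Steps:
r(E) = -1
F = -9 (F = -1*9 = -9)
V(b) = 0 (V(b) = b - b = 0)
275 + V(F) = 275 + 0 = 275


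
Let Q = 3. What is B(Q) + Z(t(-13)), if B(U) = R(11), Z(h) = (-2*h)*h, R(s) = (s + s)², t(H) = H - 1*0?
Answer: 146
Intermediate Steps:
t(H) = H (t(H) = H + 0 = H)
R(s) = 4*s² (R(s) = (2*s)² = 4*s²)
Z(h) = -2*h²
B(U) = 484 (B(U) = 4*11² = 4*121 = 484)
B(Q) + Z(t(-13)) = 484 - 2*(-13)² = 484 - 2*169 = 484 - 338 = 146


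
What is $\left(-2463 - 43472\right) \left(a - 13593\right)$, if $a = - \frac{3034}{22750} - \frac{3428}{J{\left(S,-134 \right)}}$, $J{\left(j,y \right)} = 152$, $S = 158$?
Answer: $\frac{54068988549677}{86450} \approx 6.2544 \cdot 10^{8}$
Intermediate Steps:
$a = - \frac{9806021}{432250}$ ($a = - \frac{3034}{22750} - \frac{3428}{152} = \left(-3034\right) \frac{1}{22750} - \frac{857}{38} = - \frac{1517}{11375} - \frac{857}{38} = - \frac{9806021}{432250} \approx -22.686$)
$\left(-2463 - 43472\right) \left(a - 13593\right) = \left(-2463 - 43472\right) \left(- \frac{9806021}{432250} - 13593\right) = \left(-45935\right) \left(- \frac{5885380271}{432250}\right) = \frac{54068988549677}{86450}$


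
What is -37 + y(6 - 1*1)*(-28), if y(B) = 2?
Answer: -93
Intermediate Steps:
-37 + y(6 - 1*1)*(-28) = -37 + 2*(-28) = -37 - 56 = -93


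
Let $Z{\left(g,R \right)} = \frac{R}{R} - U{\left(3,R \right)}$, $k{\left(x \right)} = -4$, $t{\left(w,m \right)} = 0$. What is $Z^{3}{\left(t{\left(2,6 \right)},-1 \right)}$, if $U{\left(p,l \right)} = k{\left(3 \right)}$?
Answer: $125$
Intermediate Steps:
$U{\left(p,l \right)} = -4$
$Z{\left(g,R \right)} = 5$ ($Z{\left(g,R \right)} = \frac{R}{R} - -4 = 1 + 4 = 5$)
$Z^{3}{\left(t{\left(2,6 \right)},-1 \right)} = 5^{3} = 125$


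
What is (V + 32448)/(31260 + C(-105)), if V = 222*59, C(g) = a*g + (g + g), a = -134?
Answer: 7591/7520 ≈ 1.0094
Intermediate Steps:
C(g) = -132*g (C(g) = -134*g + (g + g) = -134*g + 2*g = -132*g)
V = 13098
(V + 32448)/(31260 + C(-105)) = (13098 + 32448)/(31260 - 132*(-105)) = 45546/(31260 + 13860) = 45546/45120 = 45546*(1/45120) = 7591/7520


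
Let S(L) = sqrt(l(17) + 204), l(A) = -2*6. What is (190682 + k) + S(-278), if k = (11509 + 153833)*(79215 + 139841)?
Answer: 36219347834 + 8*sqrt(3) ≈ 3.6219e+10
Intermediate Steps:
l(A) = -12
S(L) = 8*sqrt(3) (S(L) = sqrt(-12 + 204) = sqrt(192) = 8*sqrt(3))
k = 36219157152 (k = 165342*219056 = 36219157152)
(190682 + k) + S(-278) = (190682 + 36219157152) + 8*sqrt(3) = 36219347834 + 8*sqrt(3)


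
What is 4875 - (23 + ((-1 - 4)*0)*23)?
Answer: 4852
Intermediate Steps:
4875 - (23 + ((-1 - 4)*0)*23) = 4875 - (23 - 5*0*23) = 4875 - (23 + 0*23) = 4875 - (23 + 0) = 4875 - 1*23 = 4875 - 23 = 4852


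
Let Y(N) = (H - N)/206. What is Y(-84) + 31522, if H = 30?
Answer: 3246823/103 ≈ 31523.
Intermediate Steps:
Y(N) = 15/103 - N/206 (Y(N) = (30 - N)/206 = (30 - N)*(1/206) = 15/103 - N/206)
Y(-84) + 31522 = (15/103 - 1/206*(-84)) + 31522 = (15/103 + 42/103) + 31522 = 57/103 + 31522 = 3246823/103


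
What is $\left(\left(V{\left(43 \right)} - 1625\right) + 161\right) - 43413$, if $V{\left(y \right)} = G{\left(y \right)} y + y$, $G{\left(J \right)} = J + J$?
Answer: $-41136$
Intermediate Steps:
$G{\left(J \right)} = 2 J$
$V{\left(y \right)} = y + 2 y^{2}$ ($V{\left(y \right)} = 2 y y + y = 2 y^{2} + y = y + 2 y^{2}$)
$\left(\left(V{\left(43 \right)} - 1625\right) + 161\right) - 43413 = \left(\left(43 \left(1 + 2 \cdot 43\right) - 1625\right) + 161\right) - 43413 = \left(\left(43 \left(1 + 86\right) - 1625\right) + 161\right) - 43413 = \left(\left(43 \cdot 87 - 1625\right) + 161\right) - 43413 = \left(\left(3741 - 1625\right) + 161\right) - 43413 = \left(2116 + 161\right) - 43413 = 2277 - 43413 = -41136$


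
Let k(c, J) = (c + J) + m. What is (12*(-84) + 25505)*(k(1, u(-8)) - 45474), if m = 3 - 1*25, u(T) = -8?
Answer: -1114686991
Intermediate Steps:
m = -22 (m = 3 - 25 = -22)
k(c, J) = -22 + J + c (k(c, J) = (c + J) - 22 = (J + c) - 22 = -22 + J + c)
(12*(-84) + 25505)*(k(1, u(-8)) - 45474) = (12*(-84) + 25505)*((-22 - 8 + 1) - 45474) = (-1008 + 25505)*(-29 - 45474) = 24497*(-45503) = -1114686991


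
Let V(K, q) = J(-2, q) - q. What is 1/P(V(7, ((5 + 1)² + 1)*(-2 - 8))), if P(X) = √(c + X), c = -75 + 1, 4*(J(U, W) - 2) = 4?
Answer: √299/299 ≈ 0.057831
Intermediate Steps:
J(U, W) = 3 (J(U, W) = 2 + (¼)*4 = 2 + 1 = 3)
c = -74
V(K, q) = 3 - q
P(X) = √(-74 + X)
1/P(V(7, ((5 + 1)² + 1)*(-2 - 8))) = 1/(√(-74 + (3 - ((5 + 1)² + 1)*(-2 - 8)))) = 1/(√(-74 + (3 - (6² + 1)*(-10)))) = 1/(√(-74 + (3 - (36 + 1)*(-10)))) = 1/(√(-74 + (3 - 37*(-10)))) = 1/(√(-74 + (3 - 1*(-370)))) = 1/(√(-74 + (3 + 370))) = 1/(√(-74 + 373)) = 1/(√299) = √299/299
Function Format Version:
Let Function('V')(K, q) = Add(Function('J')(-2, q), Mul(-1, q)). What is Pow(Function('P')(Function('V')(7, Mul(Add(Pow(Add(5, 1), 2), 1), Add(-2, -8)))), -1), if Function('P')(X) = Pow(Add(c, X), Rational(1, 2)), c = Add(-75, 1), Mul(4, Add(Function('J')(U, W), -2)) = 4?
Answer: Mul(Rational(1, 299), Pow(299, Rational(1, 2))) ≈ 0.057831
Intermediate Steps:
Function('J')(U, W) = 3 (Function('J')(U, W) = Add(2, Mul(Rational(1, 4), 4)) = Add(2, 1) = 3)
c = -74
Function('V')(K, q) = Add(3, Mul(-1, q))
Function('P')(X) = Pow(Add(-74, X), Rational(1, 2))
Pow(Function('P')(Function('V')(7, Mul(Add(Pow(Add(5, 1), 2), 1), Add(-2, -8)))), -1) = Pow(Pow(Add(-74, Add(3, Mul(-1, Mul(Add(Pow(Add(5, 1), 2), 1), Add(-2, -8))))), Rational(1, 2)), -1) = Pow(Pow(Add(-74, Add(3, Mul(-1, Mul(Add(Pow(6, 2), 1), -10)))), Rational(1, 2)), -1) = Pow(Pow(Add(-74, Add(3, Mul(-1, Mul(Add(36, 1), -10)))), Rational(1, 2)), -1) = Pow(Pow(Add(-74, Add(3, Mul(-1, Mul(37, -10)))), Rational(1, 2)), -1) = Pow(Pow(Add(-74, Add(3, Mul(-1, -370))), Rational(1, 2)), -1) = Pow(Pow(Add(-74, Add(3, 370)), Rational(1, 2)), -1) = Pow(Pow(Add(-74, 373), Rational(1, 2)), -1) = Pow(Pow(299, Rational(1, 2)), -1) = Mul(Rational(1, 299), Pow(299, Rational(1, 2)))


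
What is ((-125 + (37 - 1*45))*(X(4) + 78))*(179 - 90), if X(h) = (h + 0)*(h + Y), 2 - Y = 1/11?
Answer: -13233766/11 ≈ -1.2031e+6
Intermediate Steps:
Y = 21/11 (Y = 2 - 1/11 = 21/11 ≈ 1.9091)
X(h) = h*(21/11 + h) (X(h) = (h + 0)*(h + 21/11) = h*(21/11 + h))
((-125 + (37 - 1*45))*(X(4) + 78))*(179 - 90) = ((-125 + (37 - 1*45))*((1/11)*4*(21 + 11*4) + 78))*(179 - 90) = ((-125 + (37 - 45))*((1/11)*4*(21 + 44) + 78))*89 = ((-125 - 8)*((1/11)*4*65 + 78))*89 = -133*(260/11 + 78)*89 = -133*1118/11*89 = -148694/11*89 = -13233766/11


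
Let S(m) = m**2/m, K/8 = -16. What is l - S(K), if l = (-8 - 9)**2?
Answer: 417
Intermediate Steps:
l = 289 (l = (-17)**2 = 289)
K = -128 (K = 8*(-16) = -128)
S(m) = m
l - S(K) = 289 - 1*(-128) = 289 + 128 = 417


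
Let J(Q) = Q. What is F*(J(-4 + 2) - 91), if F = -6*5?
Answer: 2790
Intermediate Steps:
F = -30
F*(J(-4 + 2) - 91) = -30*((-4 + 2) - 91) = -30*(-2 - 91) = -30*(-93) = 2790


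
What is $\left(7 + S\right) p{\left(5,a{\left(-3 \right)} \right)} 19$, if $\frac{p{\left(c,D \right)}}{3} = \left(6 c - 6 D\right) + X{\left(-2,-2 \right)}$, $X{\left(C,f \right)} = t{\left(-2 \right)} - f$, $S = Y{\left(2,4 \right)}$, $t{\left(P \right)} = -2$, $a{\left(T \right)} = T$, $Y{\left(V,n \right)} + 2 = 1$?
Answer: $16416$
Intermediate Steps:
$Y{\left(V,n \right)} = -1$ ($Y{\left(V,n \right)} = -2 + 1 = -1$)
$S = -1$
$X{\left(C,f \right)} = -2 - f$
$p{\left(c,D \right)} = - 18 D + 18 c$ ($p{\left(c,D \right)} = 3 \left(\left(6 c - 6 D\right) - 0\right) = 3 \left(\left(- 6 D + 6 c\right) + \left(-2 + 2\right)\right) = 3 \left(\left(- 6 D + 6 c\right) + 0\right) = 3 \left(- 6 D + 6 c\right) = - 18 D + 18 c$)
$\left(7 + S\right) p{\left(5,a{\left(-3 \right)} \right)} 19 = \left(7 - 1\right) \left(\left(-18\right) \left(-3\right) + 18 \cdot 5\right) 19 = 6 \left(54 + 90\right) 19 = 6 \cdot 144 \cdot 19 = 864 \cdot 19 = 16416$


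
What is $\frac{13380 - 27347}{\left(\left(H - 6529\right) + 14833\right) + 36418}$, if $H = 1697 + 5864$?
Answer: $- \frac{13967}{52283} \approx -0.26714$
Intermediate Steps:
$H = 7561$
$\frac{13380 - 27347}{\left(\left(H - 6529\right) + 14833\right) + 36418} = \frac{13380 - 27347}{\left(\left(7561 - 6529\right) + 14833\right) + 36418} = \frac{13380 - 27347}{\left(1032 + 14833\right) + 36418} = - \frac{13967}{15865 + 36418} = - \frac{13967}{52283}$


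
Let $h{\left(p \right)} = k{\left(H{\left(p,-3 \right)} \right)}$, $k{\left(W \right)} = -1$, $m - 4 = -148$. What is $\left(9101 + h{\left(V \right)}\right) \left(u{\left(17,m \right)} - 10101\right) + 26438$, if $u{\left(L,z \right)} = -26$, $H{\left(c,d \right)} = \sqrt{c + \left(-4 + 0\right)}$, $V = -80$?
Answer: $-92129262$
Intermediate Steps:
$m = -144$ ($m = 4 - 148 = -144$)
$H{\left(c,d \right)} = \sqrt{-4 + c}$ ($H{\left(c,d \right)} = \sqrt{c - 4} = \sqrt{-4 + c}$)
$h{\left(p \right)} = -1$
$\left(9101 + h{\left(V \right)}\right) \left(u{\left(17,m \right)} - 10101\right) + 26438 = \left(9101 - 1\right) \left(-26 - 10101\right) + 26438 = 9100 \left(-10127\right) + 26438 = -92155700 + 26438 = -92129262$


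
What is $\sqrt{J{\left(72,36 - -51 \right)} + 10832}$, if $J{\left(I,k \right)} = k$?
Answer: $\sqrt{10919} \approx 104.49$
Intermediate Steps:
$\sqrt{J{\left(72,36 - -51 \right)} + 10832} = \sqrt{\left(36 - -51\right) + 10832} = \sqrt{\left(36 + 51\right) + 10832} = \sqrt{87 + 10832} = \sqrt{10919}$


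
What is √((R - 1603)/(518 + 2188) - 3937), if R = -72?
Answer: 7*I*√588427818/2706 ≈ 62.75*I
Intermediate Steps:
√((R - 1603)/(518 + 2188) - 3937) = √((-72 - 1603)/(518 + 2188) - 3937) = √(-1675/2706 - 3937) = √(-10655197/2706) = 7*I*√588427818/2706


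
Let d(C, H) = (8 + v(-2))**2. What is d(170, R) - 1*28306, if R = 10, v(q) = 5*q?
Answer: -28302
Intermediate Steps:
d(C, H) = 4 (d(C, H) = (8 + 5*(-2))**2 = (8 - 10)**2 = (-2)**2 = 4)
d(170, R) - 1*28306 = 4 - 1*28306 = 4 - 28306 = -28302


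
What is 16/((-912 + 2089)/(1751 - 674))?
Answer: 17232/1177 ≈ 14.641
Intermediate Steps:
16/((-912 + 2089)/(1751 - 674)) = 16/(1177/1077) = (1077/1177)*16 = 17232/1177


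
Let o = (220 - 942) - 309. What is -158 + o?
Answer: -1189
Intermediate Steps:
o = -1031 (o = -722 - 309 = -1031)
-158 + o = -158 - 1031 = -1189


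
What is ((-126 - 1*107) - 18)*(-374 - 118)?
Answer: 123492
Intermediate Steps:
((-126 - 1*107) - 18)*(-374 - 118) = ((-126 - 107) - 18)*(-492) = (-233 - 18)*(-492) = -251*(-492) = 123492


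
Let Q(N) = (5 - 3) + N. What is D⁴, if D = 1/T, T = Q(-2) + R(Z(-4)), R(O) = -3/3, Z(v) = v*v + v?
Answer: 1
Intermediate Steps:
Z(v) = v + v² (Z(v) = v² + v = v + v²)
R(O) = -1 (R(O) = -3*⅓ = -1)
Q(N) = 2 + N
T = -1 (T = (2 - 2) - 1 = 0 - 1 = -1)
D = -1 (D = 1/(-1) = -1)
D⁴ = (-1)⁴ = 1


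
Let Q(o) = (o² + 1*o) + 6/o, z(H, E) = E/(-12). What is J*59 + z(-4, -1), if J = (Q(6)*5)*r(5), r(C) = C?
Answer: 761101/12 ≈ 63425.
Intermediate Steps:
z(H, E) = -E/12 (z(H, E) = E*(-1/12) = -E/12)
Q(o) = o + o² + 6/o (Q(o) = (o² + o) + 6/o = (o + o²) + 6/o = o + o² + 6/o)
J = 1075 (J = ((6 + 6² + 6/6)*5)*5 = ((6 + 36 + 6*(⅙))*5)*5 = ((6 + 36 + 1)*5)*5 = (43*5)*5 = 215*5 = 1075)
J*59 + z(-4, -1) = 1075*59 - 1/12*(-1) = 63425 + 1/12 = 761101/12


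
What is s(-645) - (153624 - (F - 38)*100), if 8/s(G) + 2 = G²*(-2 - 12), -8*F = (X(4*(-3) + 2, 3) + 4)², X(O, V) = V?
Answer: -115057525607/728044 ≈ -1.5804e+5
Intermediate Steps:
F = -49/8 (F = -(3 + 4)²/8 = -⅛*7² = -⅛*49 = -49/8 ≈ -6.1250)
s(G) = 8/(-2 - 14*G²) (s(G) = 8/(-2 + G²*(-2 - 12)) = 8/(-2 + G²*(-14)) = 8/(-2 - 14*G²))
s(-645) - (153624 - (F - 38)*100) = -4/(1 + 7*(-645)²) - (153624 - (-49/8 - 38)*100) = -4/(1 + 7*416025) - (153624 - (-353)*100/8) = -4/(1 + 2912175) - (153624 - 1*(-8825/2)) = -4/2912176 - (153624 + 8825/2) = -4*1/2912176 - 1*316073/2 = -1/728044 - 316073/2 = -115057525607/728044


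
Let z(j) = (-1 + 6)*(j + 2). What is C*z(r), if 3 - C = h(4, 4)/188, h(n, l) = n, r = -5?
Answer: -2100/47 ≈ -44.681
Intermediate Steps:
z(j) = 10 + 5*j (z(j) = 5*(2 + j) = 10 + 5*j)
C = 140/47 (C = 3 - 4/188 = 3 - 1*1/47 = 3 - 1/47 = 140/47 ≈ 2.9787)
C*z(r) = 140*(10 + 5*(-5))/47 = 140*(10 - 25)/47 = (140/47)*(-15) = -2100/47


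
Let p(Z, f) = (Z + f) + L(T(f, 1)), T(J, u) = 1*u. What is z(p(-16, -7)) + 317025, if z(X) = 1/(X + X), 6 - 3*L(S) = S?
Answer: 40579197/128 ≈ 3.1703e+5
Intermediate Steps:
T(J, u) = u
L(S) = 2 - S/3
p(Z, f) = 5/3 + Z + f (p(Z, f) = (Z + f) + (2 - ⅓*1) = (Z + f) + (2 - ⅓) = (Z + f) + 5/3 = 5/3 + Z + f)
z(X) = 1/(2*X)
z(p(-16, -7)) + 317025 = 1/(2*(5/3 - 16 - 7)) + 317025 = 1/(2*(-64/3)) + 317025 = (½)*(-3/64) + 317025 = -3/128 + 317025 = 40579197/128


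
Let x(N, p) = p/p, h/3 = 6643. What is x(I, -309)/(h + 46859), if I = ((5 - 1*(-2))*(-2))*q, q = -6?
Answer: 1/66788 ≈ 1.4973e-5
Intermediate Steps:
h = 19929 (h = 3*6643 = 19929)
I = 84 (I = ((5 - 1*(-2))*(-2))*(-6) = ((5 + 2)*(-2))*(-6) = (7*(-2))*(-6) = -14*(-6) = 84)
x(N, p) = 1
x(I, -309)/(h + 46859) = 1/(19929 + 46859) = 1/66788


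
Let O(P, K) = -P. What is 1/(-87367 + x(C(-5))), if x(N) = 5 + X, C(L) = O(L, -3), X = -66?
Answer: -1/87428 ≈ -1.1438e-5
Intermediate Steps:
C(L) = -L
x(N) = -61 (x(N) = 5 - 66 = -61)
1/(-87367 + x(C(-5))) = 1/(-87367 - 61) = 1/(-87428) = -1/87428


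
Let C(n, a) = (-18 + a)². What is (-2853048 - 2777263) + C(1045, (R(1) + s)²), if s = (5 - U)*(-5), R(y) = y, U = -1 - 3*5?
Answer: 110966493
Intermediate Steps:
U = -16 (U = -1 - 15 = -16)
s = -105 (s = (5 - 1*(-16))*(-5) = (5 + 16)*(-5) = 21*(-5) = -105)
(-2853048 - 2777263) + C(1045, (R(1) + s)²) = (-2853048 - 2777263) + (-18 + (1 - 105)²)² = -5630311 + (-18 + (-104)²)² = -5630311 + (-18 + 10816)² = -5630311 + 10798² = -5630311 + 116596804 = 110966493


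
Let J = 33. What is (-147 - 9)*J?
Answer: -5148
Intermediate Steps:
(-147 - 9)*J = (-147 - 9)*33 = -156*33 = -5148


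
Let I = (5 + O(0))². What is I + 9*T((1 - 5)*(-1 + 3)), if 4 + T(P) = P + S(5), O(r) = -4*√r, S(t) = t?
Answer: -38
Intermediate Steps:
T(P) = 1 + P (T(P) = -4 + (P + 5) = -4 + (5 + P) = 1 + P)
I = 25 (I = (5 - 4*√0)² = (5 - 4*0)² = (5 + 0)² = 5² = 25)
I + 9*T((1 - 5)*(-1 + 3)) = 25 + 9*(1 + (1 - 5)*(-1 + 3)) = 25 + 9*(1 - 4*2) = 25 + 9*(1 - 8) = 25 + 9*(-7) = 25 - 63 = -38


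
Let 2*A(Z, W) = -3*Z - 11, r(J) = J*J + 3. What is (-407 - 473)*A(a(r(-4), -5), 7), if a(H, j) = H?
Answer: 29920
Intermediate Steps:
r(J) = 3 + J² (r(J) = J² + 3 = 3 + J²)
A(Z, W) = -11/2 - 3*Z/2 (A(Z, W) = (-3*Z - 11)/2 = (-11 - 3*Z)/2 = -11/2 - 3*Z/2)
(-407 - 473)*A(a(r(-4), -5), 7) = (-407 - 473)*(-11/2 - 3*(3 + (-4)²)/2) = -880*(-11/2 - 3*(3 + 16)/2) = -880*(-11/2 - 3/2*19) = -880*(-11/2 - 57/2) = -880*(-34) = 29920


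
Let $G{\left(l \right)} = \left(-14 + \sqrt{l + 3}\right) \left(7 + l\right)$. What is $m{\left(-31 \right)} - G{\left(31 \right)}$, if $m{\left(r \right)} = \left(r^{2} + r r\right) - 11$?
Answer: $2443 - 38 \sqrt{34} \approx 2221.4$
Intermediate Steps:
$G{\left(l \right)} = \left(-14 + \sqrt{3 + l}\right) \left(7 + l\right)$
$m{\left(r \right)} = -11 + 2 r^{2}$ ($m{\left(r \right)} = \left(r^{2} + r^{2}\right) - 11 = 2 r^{2} - 11 = -11 + 2 r^{2}$)
$m{\left(-31 \right)} - G{\left(31 \right)} = \left(-11 + 2 \left(-31\right)^{2}\right) - \left(-98 - 434 + 7 \sqrt{3 + 31} + 31 \sqrt{3 + 31}\right) = \left(-11 + 2 \cdot 961\right) - \left(-98 - 434 + 7 \sqrt{34} + 31 \sqrt{34}\right) = \left(-11 + 1922\right) - \left(-532 + 38 \sqrt{34}\right) = 1911 + \left(532 - 38 \sqrt{34}\right) = 2443 - 38 \sqrt{34}$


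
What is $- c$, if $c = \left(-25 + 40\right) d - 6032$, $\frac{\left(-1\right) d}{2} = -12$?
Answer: $5672$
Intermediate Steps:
$d = 24$ ($d = \left(-2\right) \left(-12\right) = 24$)
$c = -5672$ ($c = \left(-25 + 40\right) 24 - 6032 = 15 \cdot 24 - 6032 = 360 - 6032 = -5672$)
$- c = \left(-1\right) \left(-5672\right) = 5672$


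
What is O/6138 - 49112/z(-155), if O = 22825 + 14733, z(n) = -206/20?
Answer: 1509181517/316107 ≈ 4774.3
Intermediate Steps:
z(n) = -103/10 (z(n) = -206*1/20 = -103/10)
O = 37558
O/6138 - 49112/z(-155) = 37558/6138 - 49112/(-103/10) = 37558*(1/6138) - 49112*(-10/103) = 18779/3069 + 491120/103 = 1509181517/316107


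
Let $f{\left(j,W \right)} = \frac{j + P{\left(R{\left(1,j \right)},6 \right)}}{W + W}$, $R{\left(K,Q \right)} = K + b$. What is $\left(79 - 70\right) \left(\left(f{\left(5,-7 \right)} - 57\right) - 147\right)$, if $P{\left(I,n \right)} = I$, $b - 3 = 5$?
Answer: $-1845$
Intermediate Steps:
$b = 8$ ($b = 3 + 5 = 8$)
$R{\left(K,Q \right)} = 8 + K$ ($R{\left(K,Q \right)} = K + 8 = 8 + K$)
$f{\left(j,W \right)} = \frac{9 + j}{2 W}$ ($f{\left(j,W \right)} = \frac{j + \left(8 + 1\right)}{W + W} = \frac{j + 9}{2 W} = \left(9 + j\right) \frac{1}{2 W} = \frac{9 + j}{2 W}$)
$\left(79 - 70\right) \left(\left(f{\left(5,-7 \right)} - 57\right) - 147\right) = \left(79 - 70\right) \left(\left(\frac{9 + 5}{2 \left(-7\right)} - 57\right) - 147\right) = \left(79 - 70\right) \left(\left(\frac{1}{2} \left(- \frac{1}{7}\right) 14 - 57\right) - 147\right) = 9 \left(\left(-1 - 57\right) - 147\right) = 9 \left(-58 - 147\right) = 9 \left(-205\right) = -1845$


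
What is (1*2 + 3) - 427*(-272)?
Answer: 116149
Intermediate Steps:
(1*2 + 3) - 427*(-272) = (2 + 3) + 116144 = 5 + 116144 = 116149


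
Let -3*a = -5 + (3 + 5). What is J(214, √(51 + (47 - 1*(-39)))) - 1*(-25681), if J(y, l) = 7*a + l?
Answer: 25674 + √137 ≈ 25686.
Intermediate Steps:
a = -1 (a = -(-5 + (3 + 5))/3 = -(-5 + 8)/3 = -⅓*3 = -1)
J(y, l) = -7 + l (J(y, l) = 7*(-1) + l = -7 + l)
J(214, √(51 + (47 - 1*(-39)))) - 1*(-25681) = (-7 + √(51 + (47 - 1*(-39)))) - 1*(-25681) = (-7 + √(51 + (47 + 39))) + 25681 = (-7 + √(51 + 86)) + 25681 = (-7 + √137) + 25681 = 25674 + √137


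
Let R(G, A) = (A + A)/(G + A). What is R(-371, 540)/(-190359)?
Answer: -120/3574519 ≈ -3.3571e-5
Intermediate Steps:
R(G, A) = 2*A/(A + G) (R(G, A) = (2*A)/(A + G) = 2*A/(A + G))
R(-371, 540)/(-190359) = (2*540/(540 - 371))/(-190359) = (2*540/169)*(-1/190359) = (2*540*(1/169))*(-1/190359) = (1080/169)*(-1/190359) = -120/3574519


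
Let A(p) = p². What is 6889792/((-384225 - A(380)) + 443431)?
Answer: -3444896/42597 ≈ -80.872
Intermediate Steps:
6889792/((-384225 - A(380)) + 443431) = 6889792/((-384225 - 1*380²) + 443431) = 6889792/((-384225 - 1*144400) + 443431) = 6889792/((-384225 - 144400) + 443431) = 6889792/(-528625 + 443431) = 6889792/(-85194) = 6889792*(-1/85194) = -3444896/42597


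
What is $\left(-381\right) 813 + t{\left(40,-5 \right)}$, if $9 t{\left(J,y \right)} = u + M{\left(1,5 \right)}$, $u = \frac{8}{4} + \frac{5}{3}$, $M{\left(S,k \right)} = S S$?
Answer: $- \frac{8363317}{27} \approx -3.0975 \cdot 10^{5}$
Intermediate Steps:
$M{\left(S,k \right)} = S^{2}$
$u = \frac{11}{3}$ ($u = 8 \cdot \frac{1}{4} + 5 \cdot \frac{1}{3} = 2 + \frac{5}{3} = \frac{11}{3} \approx 3.6667$)
$t{\left(J,y \right)} = \frac{14}{27}$ ($t{\left(J,y \right)} = \frac{\frac{11}{3} + 1^{2}}{9} = \frac{\frac{11}{3} + 1}{9} = \frac{1}{9} \cdot \frac{14}{3} = \frac{14}{27}$)
$\left(-381\right) 813 + t{\left(40,-5 \right)} = \left(-381\right) 813 + \frac{14}{27} = -309753 + \frac{14}{27} = - \frac{8363317}{27}$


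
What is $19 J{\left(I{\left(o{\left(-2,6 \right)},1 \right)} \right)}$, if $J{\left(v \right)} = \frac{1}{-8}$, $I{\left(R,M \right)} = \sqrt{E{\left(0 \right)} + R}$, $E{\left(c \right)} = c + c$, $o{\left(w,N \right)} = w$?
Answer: $- \frac{19}{8} \approx -2.375$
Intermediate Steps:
$E{\left(c \right)} = 2 c$
$I{\left(R,M \right)} = \sqrt{R}$ ($I{\left(R,M \right)} = \sqrt{2 \cdot 0 + R} = \sqrt{0 + R} = \sqrt{R}$)
$J{\left(v \right)} = - \frac{1}{8}$
$19 J{\left(I{\left(o{\left(-2,6 \right)},1 \right)} \right)} = 19 \left(- \frac{1}{8}\right) = - \frac{19}{8}$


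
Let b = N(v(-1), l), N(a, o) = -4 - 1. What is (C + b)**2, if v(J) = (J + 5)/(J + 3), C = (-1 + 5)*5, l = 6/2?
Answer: 225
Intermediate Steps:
l = 3 (l = 6*(1/2) = 3)
C = 20 (C = 4*5 = 20)
v(J) = (5 + J)/(3 + J)
N(a, o) = -5
b = -5
(C + b)**2 = (20 - 5)**2 = 15**2 = 225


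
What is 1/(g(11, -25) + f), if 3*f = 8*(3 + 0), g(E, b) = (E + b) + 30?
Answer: 1/24 ≈ 0.041667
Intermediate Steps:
g(E, b) = 30 + E + b
f = 8 (f = (8*(3 + 0))/3 = (8*3)/3 = (⅓)*24 = 8)
1/(g(11, -25) + f) = 1/((30 + 11 - 25) + 8) = 1/(16 + 8) = 1/24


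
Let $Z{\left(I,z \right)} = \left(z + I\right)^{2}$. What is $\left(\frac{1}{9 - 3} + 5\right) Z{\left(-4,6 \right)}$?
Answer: $\frac{62}{3} \approx 20.667$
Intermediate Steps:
$Z{\left(I,z \right)} = \left(I + z\right)^{2}$
$\left(\frac{1}{9 - 3} + 5\right) Z{\left(-4,6 \right)} = \left(\frac{1}{9 - 3} + 5\right) \left(-4 + 6\right)^{2} = \left(\frac{1}{6} + 5\right) 2^{2} = \left(\frac{1}{6} + 5\right) 4 = \frac{31}{6} \cdot 4 = \frac{62}{3}$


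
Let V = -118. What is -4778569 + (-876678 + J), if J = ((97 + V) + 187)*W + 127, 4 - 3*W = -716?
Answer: -5615280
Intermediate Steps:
W = 240 (W = 4/3 - 1/3*(-716) = 4/3 + 716/3 = 240)
J = 39967 (J = ((97 - 118) + 187)*240 + 127 = (-21 + 187)*240 + 127 = 166*240 + 127 = 39840 + 127 = 39967)
-4778569 + (-876678 + J) = -4778569 + (-876678 + 39967) = -4778569 - 836711 = -5615280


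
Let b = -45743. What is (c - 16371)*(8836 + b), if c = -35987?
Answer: 1932376706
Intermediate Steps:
(c - 16371)*(8836 + b) = (-35987 - 16371)*(8836 - 45743) = -52358*(-36907) = 1932376706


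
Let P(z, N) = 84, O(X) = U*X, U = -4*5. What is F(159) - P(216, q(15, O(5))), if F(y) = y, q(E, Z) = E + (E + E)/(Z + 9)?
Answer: 75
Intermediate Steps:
U = -20
O(X) = -20*X
q(E, Z) = E + 2*E/(9 + Z) (q(E, Z) = E + (2*E)/(9 + Z) = E + 2*E/(9 + Z))
F(159) - P(216, q(15, O(5))) = 159 - 1*84 = 159 - 84 = 75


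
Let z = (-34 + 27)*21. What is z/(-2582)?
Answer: 147/2582 ≈ 0.056933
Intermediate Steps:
z = -147 (z = -7*21 = -147)
z/(-2582) = -147/(-2582) = -147*(-1/2582) = 147/2582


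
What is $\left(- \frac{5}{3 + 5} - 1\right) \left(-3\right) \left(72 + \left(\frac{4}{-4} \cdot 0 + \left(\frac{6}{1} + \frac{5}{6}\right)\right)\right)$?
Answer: $\frac{6149}{16} \approx 384.31$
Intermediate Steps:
$\left(- \frac{5}{3 + 5} - 1\right) \left(-3\right) \left(72 + \left(\frac{4}{-4} \cdot 0 + \left(\frac{6}{1} + \frac{5}{6}\right)\right)\right) = \left(- \frac{5}{8} - 1\right) \left(-3\right) \left(72 + \left(4 \left(- \frac{1}{4}\right) 0 + \left(6 \cdot 1 + 5 \cdot \frac{1}{6}\right)\right)\right) = \left(\left(-5\right) \frac{1}{8} - 1\right) \left(-3\right) \left(72 + \left(\left(-1\right) 0 + \left(6 + \frac{5}{6}\right)\right)\right) = \left(- \frac{5}{8} - 1\right) \left(-3\right) \left(72 + \left(0 + \frac{41}{6}\right)\right) = \left(- \frac{13}{8}\right) \left(-3\right) \left(72 + \frac{41}{6}\right) = \frac{39}{8} \cdot \frac{473}{6} = \frac{6149}{16}$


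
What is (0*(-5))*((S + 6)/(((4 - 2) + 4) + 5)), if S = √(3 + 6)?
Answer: 0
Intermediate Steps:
S = 3 (S = √9 = 3)
(0*(-5))*((S + 6)/(((4 - 2) + 4) + 5)) = (0*(-5))*((3 + 6)/(((4 - 2) + 4) + 5)) = 0*(9/((2 + 4) + 5)) = 0*(9/(6 + 5)) = 0*(9/11) = 0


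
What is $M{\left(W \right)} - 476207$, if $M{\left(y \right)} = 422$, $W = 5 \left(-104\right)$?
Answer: $-475785$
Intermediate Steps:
$W = -520$
$M{\left(W \right)} - 476207 = 422 - 476207 = -475785$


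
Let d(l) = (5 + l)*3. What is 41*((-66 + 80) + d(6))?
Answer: 1927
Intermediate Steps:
d(l) = 15 + 3*l
41*((-66 + 80) + d(6)) = 41*((-66 + 80) + (15 + 3*6)) = 41*(14 + (15 + 18)) = 41*(14 + 33) = 41*47 = 1927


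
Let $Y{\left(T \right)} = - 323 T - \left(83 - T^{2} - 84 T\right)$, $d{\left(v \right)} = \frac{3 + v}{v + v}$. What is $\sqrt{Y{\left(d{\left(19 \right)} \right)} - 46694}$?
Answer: $\frac{i \sqrt{16936327}}{19} \approx 216.6 i$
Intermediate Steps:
$d{\left(v \right)} = \frac{3 + v}{2 v}$
$Y{\left(T \right)} = -83 + T^{2} - 239 T$ ($Y{\left(T \right)} = - 323 T + \left(-83 + T^{2} + 84 T\right) = -83 + T^{2} - 239 T$)
$\sqrt{Y{\left(d{\left(19 \right)} \right)} - 46694} = \sqrt{\left(-83 + \left(\frac{3 + 19}{2 \cdot 19}\right)^{2} - 239 \frac{3 + 19}{2 \cdot 19}\right) - 46694} = \sqrt{\left(-83 + \left(\frac{1}{2} \cdot \frac{1}{19} \cdot 22\right)^{2} - 239 \cdot \frac{1}{2} \cdot \frac{1}{19} \cdot 22\right) - 46694} = \sqrt{\left(-83 + \left(\frac{11}{19}\right)^{2} - \frac{2629}{19}\right) - 46694} = \sqrt{\left(-83 + \frac{121}{361} - \frac{2629}{19}\right) - 46694} = \sqrt{- \frac{79793}{361} - 46694} = \sqrt{- \frac{16936327}{361}} = \frac{i \sqrt{16936327}}{19}$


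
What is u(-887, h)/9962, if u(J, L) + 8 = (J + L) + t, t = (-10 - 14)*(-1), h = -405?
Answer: -638/4981 ≈ -0.12809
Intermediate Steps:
t = 24 (t = -24*(-1) = 24)
u(J, L) = 16 + J + L (u(J, L) = -8 + ((J + L) + 24) = -8 + (24 + J + L) = 16 + J + L)
u(-887, h)/9962 = (16 - 887 - 405)/9962 = -1276*1/9962 = -638/4981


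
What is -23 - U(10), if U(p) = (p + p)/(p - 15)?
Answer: -19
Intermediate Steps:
U(p) = 2*p/(-15 + p) (U(p) = (2*p)/(-15 + p) = 2*p/(-15 + p))
-23 - U(10) = -23 - 2*10/(-15 + 10) = -23 - 2*10/(-5) = -23 - 2*10*(-1)/5 = -23 - 1*(-4) = -23 + 4 = -19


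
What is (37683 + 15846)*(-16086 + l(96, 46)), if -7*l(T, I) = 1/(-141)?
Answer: -40470169669/47 ≈ -8.6107e+8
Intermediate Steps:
l(T, I) = 1/987 (l(T, I) = -⅐/(-141) = -⅐*(-1/141) = 1/987)
(37683 + 15846)*(-16086 + l(96, 46)) = (37683 + 15846)*(-16086 + 1/987) = 53529*(-15876881/987) = -40470169669/47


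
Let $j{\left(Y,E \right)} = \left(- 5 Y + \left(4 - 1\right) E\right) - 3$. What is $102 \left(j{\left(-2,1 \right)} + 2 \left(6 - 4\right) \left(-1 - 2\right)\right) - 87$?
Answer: $-291$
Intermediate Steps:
$j{\left(Y,E \right)} = -3 - 5 Y + 3 E$ ($j{\left(Y,E \right)} = \left(- 5 Y + \left(4 - 1\right) E\right) - 3 = \left(- 5 Y + 3 E\right) - 3 = -3 - 5 Y + 3 E$)
$102 \left(j{\left(-2,1 \right)} + 2 \left(6 - 4\right) \left(-1 - 2\right)\right) - 87 = 102 \left(\left(-3 - -10 + 3 \cdot 1\right) + 2 \left(6 - 4\right) \left(-1 - 2\right)\right) - 87 = 102 \left(\left(-3 + 10 + 3\right) + 2 \cdot 2 \left(-3\right)\right) - 87 = 102 \left(10 + 2 \left(-6\right)\right) - 87 = 102 \left(10 - 12\right) - 87 = 102 \left(-2\right) - 87 = -204 - 87 = -291$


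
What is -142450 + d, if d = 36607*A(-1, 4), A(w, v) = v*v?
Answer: 443262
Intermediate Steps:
A(w, v) = v**2
d = 585712 (d = 36607*4**2 = 36607*16 = 585712)
-142450 + d = -142450 + 585712 = 443262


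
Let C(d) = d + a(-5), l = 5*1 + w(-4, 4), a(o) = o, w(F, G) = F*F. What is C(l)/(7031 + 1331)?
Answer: 8/4181 ≈ 0.0019134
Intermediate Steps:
w(F, G) = F²
l = 21 (l = 5*1 + (-4)² = 5 + 16 = 21)
C(d) = -5 + d (C(d) = d - 5 = -5 + d)
C(l)/(7031 + 1331) = (-5 + 21)/(7031 + 1331) = 16/8362 = (1/8362)*16 = 8/4181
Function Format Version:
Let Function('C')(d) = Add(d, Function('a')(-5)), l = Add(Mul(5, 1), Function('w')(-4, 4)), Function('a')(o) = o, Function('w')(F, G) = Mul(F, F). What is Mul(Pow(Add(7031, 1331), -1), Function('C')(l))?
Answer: Rational(8, 4181) ≈ 0.0019134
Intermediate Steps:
Function('w')(F, G) = Pow(F, 2)
l = 21 (l = Add(Mul(5, 1), Pow(-4, 2)) = Add(5, 16) = 21)
Function('C')(d) = Add(-5, d) (Function('C')(d) = Add(d, -5) = Add(-5, d))
Mul(Pow(Add(7031, 1331), -1), Function('C')(l)) = Mul(Pow(Add(7031, 1331), -1), Add(-5, 21)) = Mul(Pow(8362, -1), 16) = Mul(Rational(1, 8362), 16) = Rational(8, 4181)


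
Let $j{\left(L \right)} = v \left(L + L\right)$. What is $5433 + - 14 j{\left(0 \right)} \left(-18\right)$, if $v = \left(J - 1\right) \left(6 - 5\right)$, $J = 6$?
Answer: $5433$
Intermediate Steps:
$v = 5$ ($v = \left(6 - 1\right) \left(6 - 5\right) = 5 \cdot 1 = 5$)
$j{\left(L \right)} = 10 L$ ($j{\left(L \right)} = 5 \left(L + L\right) = 5 \cdot 2 L = 10 L$)
$5433 + - 14 j{\left(0 \right)} \left(-18\right) = 5433 + - 14 \cdot 10 \cdot 0 \left(-18\right) = 5433 + \left(-14\right) 0 \left(-18\right) = 5433 + 0 \left(-18\right) = 5433 + 0 = 5433$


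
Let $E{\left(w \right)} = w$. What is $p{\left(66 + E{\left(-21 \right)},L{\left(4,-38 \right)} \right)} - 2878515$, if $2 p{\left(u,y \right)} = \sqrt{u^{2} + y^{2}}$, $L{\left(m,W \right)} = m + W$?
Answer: $-2878515 + \frac{\sqrt{3181}}{2} \approx -2.8785 \cdot 10^{6}$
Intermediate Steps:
$L{\left(m,W \right)} = W + m$
$p{\left(u,y \right)} = \frac{\sqrt{u^{2} + y^{2}}}{2}$
$p{\left(66 + E{\left(-21 \right)},L{\left(4,-38 \right)} \right)} - 2878515 = \frac{\sqrt{\left(66 - 21\right)^{2} + \left(-38 + 4\right)^{2}}}{2} - 2878515 = \frac{\sqrt{45^{2} + \left(-34\right)^{2}}}{2} - 2878515 = \frac{\sqrt{2025 + 1156}}{2} - 2878515 = \frac{\sqrt{3181}}{2} - 2878515 = -2878515 + \frac{\sqrt{3181}}{2}$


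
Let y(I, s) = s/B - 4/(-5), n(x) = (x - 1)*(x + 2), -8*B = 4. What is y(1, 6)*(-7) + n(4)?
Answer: 482/5 ≈ 96.400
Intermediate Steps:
B = -1/2 (B = -1/8*4 = -1/2 ≈ -0.50000)
n(x) = (-1 + x)*(2 + x)
y(I, s) = 4/5 - 2*s (y(I, s) = s/(-1/2) - 4/(-5) = s*(-2) - 4*(-1/5) = -2*s + 4/5 = 4/5 - 2*s)
y(1, 6)*(-7) + n(4) = (4/5 - 2*6)*(-7) + (-2 + 4 + 4**2) = (4/5 - 12)*(-7) + (-2 + 4 + 16) = -56/5*(-7) + 18 = 392/5 + 18 = 482/5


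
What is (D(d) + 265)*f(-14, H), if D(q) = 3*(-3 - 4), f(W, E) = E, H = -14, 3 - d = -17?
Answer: -3416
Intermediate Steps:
d = 20 (d = 3 - 1*(-17) = 3 + 17 = 20)
D(q) = -21 (D(q) = 3*(-7) = -21)
(D(d) + 265)*f(-14, H) = (-21 + 265)*(-14) = 244*(-14) = -3416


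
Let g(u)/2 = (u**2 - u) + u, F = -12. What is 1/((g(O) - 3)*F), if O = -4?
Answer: -1/348 ≈ -0.0028736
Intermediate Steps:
g(u) = 2*u**2 (g(u) = 2*((u**2 - u) + u) = 2*u**2)
1/((g(O) - 3)*F) = 1/((2*(-4)**2 - 3)*(-12)) = 1/((2*16 - 3)*(-12)) = 1/((32 - 3)*(-12)) = 1/(29*(-12)) = 1/(-348) = -1/348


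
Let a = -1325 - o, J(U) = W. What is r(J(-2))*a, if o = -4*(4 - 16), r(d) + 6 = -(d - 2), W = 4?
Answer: 10984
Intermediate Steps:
J(U) = 4
r(d) = -4 - d (r(d) = -6 - (d - 2) = -6 - (-2 + d) = -6 + (2 - d) = -4 - d)
o = 48 (o = -4*(-12) = 48)
a = -1373 (a = -1325 - 1*48 = -1325 - 48 = -1373)
r(J(-2))*a = (-4 - 1*4)*(-1373) = (-4 - 4)*(-1373) = -8*(-1373) = 10984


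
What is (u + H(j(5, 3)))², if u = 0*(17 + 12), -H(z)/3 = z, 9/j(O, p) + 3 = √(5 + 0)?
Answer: 5103/8 + 2187*√5/8 ≈ 1249.2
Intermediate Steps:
j(O, p) = 9/(-3 + √5) (j(O, p) = 9/(-3 + √(5 + 0)) = 9/(-3 + √5))
H(z) = -3*z
u = 0 (u = 0*29 = 0)
(u + H(j(5, 3)))² = (0 - 3*(-27/4 - 9*√5/4))² = (0 + (81/4 + 27*√5/4))² = (81/4 + 27*√5/4)²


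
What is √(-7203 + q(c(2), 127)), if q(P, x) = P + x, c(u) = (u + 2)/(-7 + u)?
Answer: 2*I*√44230/5 ≈ 84.124*I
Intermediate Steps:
c(u) = (2 + u)/(-7 + u)
√(-7203 + q(c(2), 127)) = √(-7203 + ((2 + 2)/(-7 + 2) + 127)) = √(-7203 + (4/(-5) + 127)) = √(-7203 + (-⅕*4 + 127)) = √(-7203 + (-⅘ + 127)) = √(-7203 + 631/5) = √(-35384/5) = 2*I*√44230/5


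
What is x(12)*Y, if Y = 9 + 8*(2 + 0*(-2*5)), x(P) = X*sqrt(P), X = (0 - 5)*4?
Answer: -1000*sqrt(3) ≈ -1732.1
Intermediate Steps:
X = -20 (X = -5*4 = -20)
x(P) = -20*sqrt(P)
Y = 25 (Y = 9 + 8*(2 + 0*(-10)) = 9 + 8*(2 + 0) = 9 + 8*2 = 9 + 16 = 25)
x(12)*Y = -40*sqrt(3)*25 = -1000*sqrt(3)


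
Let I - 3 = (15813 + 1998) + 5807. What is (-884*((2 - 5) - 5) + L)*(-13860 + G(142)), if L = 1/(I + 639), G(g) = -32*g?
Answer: -789378483321/6065 ≈ -1.3015e+8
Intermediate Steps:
I = 23621 (I = 3 + ((15813 + 1998) + 5807) = 3 + (17811 + 5807) = 3 + 23618 = 23621)
L = 1/24260 (L = 1/(23621 + 639) = 1/24260 ≈ 4.1220e-5)
(-884*((2 - 5) - 5) + L)*(-13860 + G(142)) = (-884*((2 - 5) - 5) + 1/24260)*(-13860 - 32*142) = (-884*(-3 - 5) + 1/24260)*(-13860 - 4544) = (-884*(-8) + 1/24260)*(-18404) = (7072 + 1/24260)*(-18404) = (171566721/24260)*(-18404) = -789378483321/6065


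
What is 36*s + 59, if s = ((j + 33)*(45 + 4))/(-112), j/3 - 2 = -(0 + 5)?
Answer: -319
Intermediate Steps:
j = -9 (j = 6 + 3*(-(0 + 5)) = 6 + 3*(-1*5) = 6 + 3*(-5) = 6 - 15 = -9)
s = -21/2 (s = ((-9 + 33)*(45 + 4))/(-112) = (24*49)*(-1/112) = 1176*(-1/112) = -21/2 ≈ -10.500)
36*s + 59 = 36*(-21/2) + 59 = -378 + 59 = -319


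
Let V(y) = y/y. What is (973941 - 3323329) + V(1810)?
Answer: -2349387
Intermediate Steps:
V(y) = 1
(973941 - 3323329) + V(1810) = (973941 - 3323329) + 1 = -2349388 + 1 = -2349387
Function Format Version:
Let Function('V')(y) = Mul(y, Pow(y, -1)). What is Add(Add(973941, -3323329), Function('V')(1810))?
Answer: -2349387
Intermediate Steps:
Function('V')(y) = 1
Add(Add(973941, -3323329), Function('V')(1810)) = Add(Add(973941, -3323329), 1) = Add(-2349388, 1) = -2349387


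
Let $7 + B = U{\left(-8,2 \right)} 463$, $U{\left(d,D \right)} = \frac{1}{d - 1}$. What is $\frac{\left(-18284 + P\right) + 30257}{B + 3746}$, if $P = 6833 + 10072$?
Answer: $\frac{129951}{16594} \approx 7.8312$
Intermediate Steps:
$P = 16905$
$U{\left(d,D \right)} = \frac{1}{-1 + d}$
$B = - \frac{526}{9}$ ($B = -7 + \frac{1}{-1 - 8} \cdot 463 = -7 + \frac{1}{-9} \cdot 463 = -7 - \frac{463}{9} = - \frac{526}{9} \approx -58.444$)
$\frac{\left(-18284 + P\right) + 30257}{B + 3746} = \frac{\left(-18284 + 16905\right) + 30257}{- \frac{526}{9} + 3746} = \frac{-1379 + 30257}{\frac{33188}{9}} = 28878 \cdot \frac{9}{33188} = \frac{129951}{16594}$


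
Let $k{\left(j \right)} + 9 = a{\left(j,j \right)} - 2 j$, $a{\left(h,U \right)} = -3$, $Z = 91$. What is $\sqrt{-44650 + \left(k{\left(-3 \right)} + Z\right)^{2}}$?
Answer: $5 i \sqrt{1497} \approx 193.46 i$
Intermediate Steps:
$k{\left(j \right)} = -12 - 2 j$ ($k{\left(j \right)} = -9 - \left(3 + 2 j\right) = -12 - 2 j$)
$\sqrt{-44650 + \left(k{\left(-3 \right)} + Z\right)^{2}} = \sqrt{-44650 + \left(\left(-12 - -6\right) + 91\right)^{2}} = \sqrt{-44650 + \left(\left(-12 + 6\right) + 91\right)^{2}} = \sqrt{-44650 + \left(-6 + 91\right)^{2}} = \sqrt{-44650 + 85^{2}} = \sqrt{-44650 + 7225} = \sqrt{-37425} = 5 i \sqrt{1497}$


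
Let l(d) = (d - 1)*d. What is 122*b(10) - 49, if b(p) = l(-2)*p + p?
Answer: 8491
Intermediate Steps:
l(d) = d*(-1 + d) (l(d) = (-1 + d)*d = d*(-1 + d))
b(p) = 7*p (b(p) = (-2*(-1 - 2))*p + p = (-2*(-3))*p + p = 6*p + p = 7*p)
122*b(10) - 49 = 122*(7*10) - 49 = 122*70 - 49 = 8540 - 49 = 8491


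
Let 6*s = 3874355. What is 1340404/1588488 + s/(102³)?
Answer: 612043796393/421429043376 ≈ 1.4523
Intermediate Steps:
s = 3874355/6 (s = (⅙)*3874355 = 3874355/6 ≈ 6.4573e+5)
1340404/1588488 + s/(102³) = 1340404/1588488 + 3874355/(6*(102³)) = 1340404*(1/1588488) + (3874355/6)/1061208 = 335101/397122 + (3874355/6)*(1/1061208) = 335101/397122 + 3874355/6367248 = 612043796393/421429043376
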